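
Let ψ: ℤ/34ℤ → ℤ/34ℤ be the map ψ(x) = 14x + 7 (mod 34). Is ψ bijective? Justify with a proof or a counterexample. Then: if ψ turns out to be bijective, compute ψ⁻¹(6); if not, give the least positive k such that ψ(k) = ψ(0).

17

By definition, ψ is injective when ψ(x_1) = ψ(x_2) forces x_1 = x_2.
We have gcd(14, 34) = 2 > 1. Taking x_1 = 0 and x_2 = 17: ψ(0) = 7 and ψ(17) = 14·17 + 7 = 245 ≡ 7 (mod 34).
So ψ(0) = ψ(17) while 0 ≠ 17, so ψ is not injective, hence not bijective.
Since ψ is not bijective, we find the least positive k with ψ(k) = ψ(0): this means 14k ≡ 0 (mod 34), i.e. 34 ∣ 14k. Since gcd(14, 34) = 2, dividing through by 2 this holds exactly when 17 ∣ 7k, and as gcd(7, 17) = 1, exactly when 17 ∣ k.
The smallest positive such k is 17.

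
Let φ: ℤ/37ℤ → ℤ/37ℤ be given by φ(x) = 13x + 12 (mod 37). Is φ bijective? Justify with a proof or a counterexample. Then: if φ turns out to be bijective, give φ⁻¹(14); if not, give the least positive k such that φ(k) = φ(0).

3

Recall: φ is injective when φ(x_1) = φ(x_2) forces x_1 = x_2.
If φ(x_1) = φ(x_2), then 13x_1 ≡ 13x_2 (mod 37). Because gcd(13, 37) = 1, we may cancel 13 to get x_1 ≡ x_2 (mod 37).
We now compute 13⁻¹ mod 37 explicitly. Euclid's algorithm: 37 = 2·13 + 11, 13 = 1·11 + 2, 11 = 5·2 + 1; back-substituting gives 1 = 20·13 − 7·37, so 13⁻¹ ≡ 20 (mod 37).
Then y ↦ 20(y − 12) is a two-sided inverse to φ, so every y ∈ ℤ/37ℤ has a preimage.
So φ is bijective.
Since φ is bijective, we find φ⁻¹(14): we need 13x ≡ 14 − 12 ≡ 2 (mod 37). Using 13⁻¹ = 20: x ≡ 20·2 = 40 = 1·37 + 3, so x = 3.
Check: φ(3) = 13·3 + 12 = 51 = 1·37 + 14 ≡ 14 (mod 37).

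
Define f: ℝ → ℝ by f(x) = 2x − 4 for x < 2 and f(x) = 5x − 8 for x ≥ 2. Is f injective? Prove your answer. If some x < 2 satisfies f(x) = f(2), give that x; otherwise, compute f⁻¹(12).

4

Both pieces are strictly increasing (slopes 2 and 5), so each is injective on its own interval.
The left piece maps (−∞, 2) onto (−∞, 0); the right piece maps [2, ∞) onto [2, ∞).
These images are disjoint, so no value is attained by both pieces. Therefore f is injective.
Because the two images are disjoint, no x < 2 has f(x) = f(2), so we compute f⁻¹(12): 12 lies in [2, ∞), so solve 5x − 8 = 12: x = (12 + 8)/5 = 4.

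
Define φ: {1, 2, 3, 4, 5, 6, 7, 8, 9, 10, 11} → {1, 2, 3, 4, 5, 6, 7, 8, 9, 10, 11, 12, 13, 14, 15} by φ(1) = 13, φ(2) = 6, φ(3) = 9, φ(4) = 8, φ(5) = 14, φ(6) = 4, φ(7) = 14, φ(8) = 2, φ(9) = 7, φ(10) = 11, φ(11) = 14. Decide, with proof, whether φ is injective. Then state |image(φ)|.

φ(5) = 14 = φ(7) with 5 ≠ 7, so φ is not injective.
The image of φ is {2, 4, 6, 7, 8, 9, 11, 13, 14}, which has 9 elements.

9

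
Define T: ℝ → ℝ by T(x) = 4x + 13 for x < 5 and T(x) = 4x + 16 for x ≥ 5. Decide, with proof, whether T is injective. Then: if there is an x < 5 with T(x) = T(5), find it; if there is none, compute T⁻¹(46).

Both pieces are strictly increasing (slopes 4 and 4), so each is injective on its own interval.
The left piece maps (−∞, 5) onto (−∞, 33); the right piece maps [5, ∞) onto [36, ∞).
These images are disjoint, so no value is attained by both pieces. So T is injective.
Because the two images are disjoint, no x < 5 has T(x) = T(5), so we compute T⁻¹(46): 46 lies in [36, ∞), so solve 4x + 16 = 46: x = (46 − 16)/4 = 15/2.

15/2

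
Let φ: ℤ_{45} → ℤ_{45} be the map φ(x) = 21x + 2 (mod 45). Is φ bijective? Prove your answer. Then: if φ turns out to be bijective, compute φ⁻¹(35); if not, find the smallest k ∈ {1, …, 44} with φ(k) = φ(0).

15

Recall that injectivity means: for all x_1, x_2 in the domain, φ(x_1) = φ(x_2) implies x_1 = x_2.
We have gcd(21, 45) = 3 > 1. Taking x_1 = 0 and x_2 = 15: φ(0) = 2 and φ(15) = 21·15 + 2 = 317 ≡ 2 (mod 45).
So φ(0) = φ(15) while 0 ≠ 15, so φ is not injective, hence not bijective.
Since φ is not bijective, we find the least positive k with φ(k) = φ(0): this means 21k ≡ 0 (mod 45), i.e. 45 ∣ 21k. Since gcd(21, 45) = 3, dividing through by 3 this holds exactly when 15 ∣ 7k, and as gcd(7, 15) = 1, exactly when 15 ∣ k.
The smallest positive such k is 15.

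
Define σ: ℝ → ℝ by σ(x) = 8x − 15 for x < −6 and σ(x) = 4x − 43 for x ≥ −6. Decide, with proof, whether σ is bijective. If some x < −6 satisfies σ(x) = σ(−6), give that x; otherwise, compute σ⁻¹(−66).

-13/2

Both pieces are strictly increasing (slopes 8 and 4), so each is injective on its own interval.
The left piece maps (−∞, −6) onto (−∞, −63); the right piece maps [−6, ∞) onto [−67, ∞).
These images overlap. In particular σ(−6) = −67 (right piece), and solving 8x − 15 = −67 on the left piece gives x = −13/2 < −6.
So σ(−13/2) = σ(−6) with −13/2 ≠ −6, and σ is not injective, hence not bijective. This x = −13/2 is the requested value below −6.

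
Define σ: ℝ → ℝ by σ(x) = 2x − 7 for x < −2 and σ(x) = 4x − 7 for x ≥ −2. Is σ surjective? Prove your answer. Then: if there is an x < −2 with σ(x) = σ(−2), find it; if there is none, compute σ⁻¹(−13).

-4

Both pieces are strictly increasing (slopes 2 and 4), so each is injective on its own interval.
The left piece maps (−∞, −2) onto (−∞, −11); the right piece maps [−2, ∞) onto [−15, ∞).
The union (−∞, −11) ∪ [−15, ∞) covers ℝ, so σ is surjective.
For the follow-up: the images overlap, so an x < −2 with σ(x) = σ(−2) exists. σ(−2) = −15; solving 2x − 7 = −15 for x < −2 gives x = (−15 + 7)/2 = −4.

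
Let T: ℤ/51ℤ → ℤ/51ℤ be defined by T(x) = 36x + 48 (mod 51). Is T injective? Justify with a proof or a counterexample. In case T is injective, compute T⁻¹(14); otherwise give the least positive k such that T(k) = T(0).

17

By definition, T is injective if T(a) = T(b) implies a = b.
We have gcd(36, 51) = 3 > 1. Taking a = 0 and b = 17: T(0) = 48 and T(17) = 36·17 + 48 = 660 ≡ 48 (mod 51).
So T(0) = T(17) while 0 ≠ 17, thus T is not injective.
Since T is not injective, we find the least positive k with T(k) = T(0): this means 36k ≡ 0 (mod 51), i.e. 51 ∣ 36k. Since gcd(36, 51) = 3, dividing through by 3 this holds exactly when 17 ∣ 12k, and as gcd(12, 17) = 1, exactly when 17 ∣ k.
The smallest positive such k is 17.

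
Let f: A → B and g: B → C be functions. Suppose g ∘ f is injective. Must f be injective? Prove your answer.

injective

Suppose f(x_1) = f(x_2). Applying g: (g ∘ f)(x_1) = (g ∘ f)(x_2). Since g ∘ f is injective, x_1 = x_2. Hence f is injective.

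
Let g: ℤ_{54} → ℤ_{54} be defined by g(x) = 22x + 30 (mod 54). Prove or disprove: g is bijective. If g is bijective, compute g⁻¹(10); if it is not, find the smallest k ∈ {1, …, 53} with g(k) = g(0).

27

By definition, g is injective when g(x_1) = g(x_2) forces x_1 = x_2.
We have gcd(22, 54) = 2 > 1. Taking x_1 = 0 and x_2 = 27: g(0) = 30 and g(27) = 22·27 + 30 = 624 ≡ 30 (mod 54).
So g(0) = g(27) while 0 ≠ 27, hence g is not injective, hence not bijective.
Since g is not bijective, we find the least positive k with g(k) = g(0): this means 22k ≡ 0 (mod 54), i.e. 54 ∣ 22k. Since gcd(22, 54) = 2, dividing through by 2 this holds exactly when 27 ∣ 11k, and as gcd(11, 27) = 1, exactly when 27 ∣ k.
The smallest positive such k is 27.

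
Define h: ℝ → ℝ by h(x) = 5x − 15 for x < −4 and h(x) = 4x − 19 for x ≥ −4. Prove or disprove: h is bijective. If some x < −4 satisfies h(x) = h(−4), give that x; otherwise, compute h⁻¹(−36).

Both pieces are strictly increasing (slopes 5 and 4), so each is injective on its own interval.
The left piece maps (−∞, −4) onto (−∞, −35); the right piece maps [−4, ∞) onto [−35, ∞).
Since −35 = −35, the images partition ℝ: h is injective and surjective, hence bijective.
Because the two images are disjoint, no x < −4 has h(x) = h(−4), so we compute h⁻¹(−36): −36 lies in (−∞, −35), so solve 5x − 15 = −36: x = (−36 + 15)/5 = −21/5.

-21/5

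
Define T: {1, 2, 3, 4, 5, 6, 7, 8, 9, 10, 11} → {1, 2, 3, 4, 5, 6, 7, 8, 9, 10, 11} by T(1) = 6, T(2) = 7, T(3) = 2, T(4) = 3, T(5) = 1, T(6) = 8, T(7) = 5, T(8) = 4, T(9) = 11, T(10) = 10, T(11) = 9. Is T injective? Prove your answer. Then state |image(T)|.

The values T(1), …, T(11) are 6, 7, 2, 3, 1, 8, 5, 4, 11, 10, 9 — all distinct.
So T(x_1) = T(x_2) only when x_1 = x_2, and T is injective.
The image of T is {1, 2, 3, 4, 5, 6, 7, 8, 9, 10, 11}, which has 11 elements.

11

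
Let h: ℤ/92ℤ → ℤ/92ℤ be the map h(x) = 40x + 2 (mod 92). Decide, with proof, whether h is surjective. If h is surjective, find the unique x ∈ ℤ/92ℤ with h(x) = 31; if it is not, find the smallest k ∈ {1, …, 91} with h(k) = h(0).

Since gcd(40, 92) = 4, we have 40x ≡ 0 (mod 4) for all x, so h(x) ≡ 2 (mod 4).
But 0 ≢ 2 (mod 4), so 0 ∈ ℤ/92ℤ has no preimage. Thus h is not surjective.
Since h is not surjective, we find the least positive k with h(k) = h(0): this means 40k ≡ 0 (mod 92), i.e. 92 ∣ 40k. Since gcd(40, 92) = 4, dividing through by 4 this holds exactly when 23 ∣ 10k, and as gcd(10, 23) = 1, exactly when 23 ∣ k.
The smallest positive such k is 23.

23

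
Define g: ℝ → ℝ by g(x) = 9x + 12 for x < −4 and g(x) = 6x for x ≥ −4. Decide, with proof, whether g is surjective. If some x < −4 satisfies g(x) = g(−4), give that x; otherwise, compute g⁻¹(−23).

-23/6

Both pieces are strictly increasing (slopes 9 and 6), so each is injective on its own interval.
The left piece maps (−∞, −4) onto (−∞, −24); the right piece maps [−4, ∞) onto [−24, ∞).
These images together cover ℝ, so g is surjective.
Because the two images are disjoint, no x < −4 has g(x) = g(−4), so we compute g⁻¹(−23): −23 lies in [−24, ∞), so solve 6x = −23: x = (−23 − 0)/6 = −23/6.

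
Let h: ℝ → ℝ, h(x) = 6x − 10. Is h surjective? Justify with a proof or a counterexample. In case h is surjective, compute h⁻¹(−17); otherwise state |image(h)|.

Recall: surjectivity means every element of the codomain has a preimage under h.
For any y ∈ ℝ, x = (y + 10)/6 satisfies h(x) = y.
Thus h is surjective.
Since h is surjective, we compute h⁻¹(−17) = (−17 + 10)/6 = −7/6.

-7/6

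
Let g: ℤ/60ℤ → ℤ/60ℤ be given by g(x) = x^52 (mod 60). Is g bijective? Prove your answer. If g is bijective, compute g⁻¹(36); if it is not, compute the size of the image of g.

8

g(2): Repeated squaring mod 60: 2^1 ≡ 2, 2^2 ≡ 2² = 4, 2^4 ≡ 4² = 16, 2^8 ≡ 16² = 256 ≡ 16, 2^16 ≡ 16² = 256 ≡ 16, 2^32 ≡ 16² = 256 ≡ 16. Since 52 = 32 + 16 + 4, 2^52 ≡ 16·16·16: 16·16 = 256 ≡ 16, then 16·16 = 256 ≡ 16. So 2^52 ≡ 16 (mod 60).
g(4): Repeated squaring mod 60: 4^1 ≡ 4, 4^2 ≡ 4² = 16, 4^4 ≡ 16² = 256 ≡ 16, 4^8 ≡ 16² = 256 ≡ 16, 4^16 ≡ 16² = 256 ≡ 16, 4^32 ≡ 16² = 256 ≡ 16. Since 52 = 32 + 16 + 4, 4^52 ≡ 16·16·16: 16·16 = 256 ≡ 16, then 16·16 = 256 ≡ 16. So 4^52 ≡ 16 (mod 60).
So g(2) = g(4) = 16 while 2 ≠ 4, thus g is not injective, hence not bijective.
Since g is not bijective, we determine |image(g)|. Computing x^52 mod 60 for each x (by repeated squaring, reducing mod 60 at every step), the values g(0), g(1), …, g(59) are: 0, 1, 16, 21, 16, 25, 36, 1, 16, 21, 40, 1, 36, 1, 16, 45, 16, 1, 36, 1, 40, 21, 16, 1, 36, 25, 16, 21, 16, 1, 0, 1, 16, 21, 16, 25, 36, 1, 16, 21, 40, 1, 36, 1, 16, 45, 16, 1, 36, 1, 40, 21, 16, 1, 36, 25, 16, 21, 16, 1.
The distinct values are {0, 1, 16, 21, 25, 36, 40, 45}; there are 8 of them.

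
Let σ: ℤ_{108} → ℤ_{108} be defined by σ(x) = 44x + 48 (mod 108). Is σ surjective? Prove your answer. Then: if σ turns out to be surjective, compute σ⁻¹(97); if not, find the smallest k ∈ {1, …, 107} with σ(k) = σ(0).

27

Since gcd(44, 108) = 4, we have 44x ≡ 0 (mod 4) for all x, so σ(x) ≡ 0 (mod 4).
But 1 ≢ 0 (mod 4), so 1 ∈ ℤ_{108} has no preimage. So σ is not surjective.
Since σ is not surjective, we find the least positive k with σ(k) = σ(0): this means 44k ≡ 0 (mod 108), i.e. 108 ∣ 44k. Since gcd(44, 108) = 4, dividing through by 4 this holds exactly when 27 ∣ 11k, and as gcd(11, 27) = 1, exactly when 27 ∣ k.
The smallest positive such k is 27.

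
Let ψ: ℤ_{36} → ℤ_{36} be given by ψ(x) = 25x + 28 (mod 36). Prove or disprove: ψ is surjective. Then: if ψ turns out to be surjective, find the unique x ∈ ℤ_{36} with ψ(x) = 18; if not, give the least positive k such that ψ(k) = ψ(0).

14

By definition, surjectivity means every element of the codomain has a preimage under ψ.
Since gcd(25, 36) = 1, 25 is invertible modulo 36. Euclid's algorithm: 36 = 1·25 + 11, 25 = 2·11 + 3, 11 = 3·3 + 2, 3 = 1·2 + 1; back-substituting gives 1 = 13·25 − 9·36, so 25⁻¹ ≡ 13 (mod 36).
For any y ∈ ℤ_{36}, x = 13(y − 28) mod 36 satisfies ψ(x) = 25·13(y − 28) + 28 ≡ y (since 25·13 ≡ 1 mod 36). So every y has a preimage.
Therefore ψ is surjective.
Since ψ is surjective, we compute ψ⁻¹(18): solve 25x + 28 ≡ 18 (mod 36), i.e. 25x ≡ 26 (mod 36).
Multiplying by 25⁻¹ = 13 gives x ≡ 13·26 = 338 = 9·36 + 14 ≡ 14 (mod 36).
Check: ψ(14) = 25·14 + 28 = 378 = 10·36 + 18 ≡ 18 (mod 36).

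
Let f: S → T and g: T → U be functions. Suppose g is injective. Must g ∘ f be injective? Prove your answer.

No. Take S = {0, 1}, T = U = {0, 1}, f(0) = f(1) = 0, and g = identity (injective).
Then (g ∘ f)(0) = (g ∘ f)(1) = 0 with 0 ≠ 1, so g ∘ f is not injective.

not injective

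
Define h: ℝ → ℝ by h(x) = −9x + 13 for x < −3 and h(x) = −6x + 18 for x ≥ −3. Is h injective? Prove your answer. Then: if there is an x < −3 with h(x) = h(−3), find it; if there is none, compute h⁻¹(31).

Both pieces are strictly decreasing (slopes −9 and −6), so each is injective on its own interval.
The left piece maps (−∞, −3) onto (40, ∞); the right piece maps [−3, ∞) onto (−∞, 36].
These images are disjoint, so no value is attained by both pieces. Hence h is injective.
Because the two images are disjoint, no x < −3 has h(x) = h(−3), so we compute h⁻¹(31): 31 lies in (−∞, 36], so solve −6x + 18 = 31: x = (31 − 18)/(−6) = −13/6.

-13/6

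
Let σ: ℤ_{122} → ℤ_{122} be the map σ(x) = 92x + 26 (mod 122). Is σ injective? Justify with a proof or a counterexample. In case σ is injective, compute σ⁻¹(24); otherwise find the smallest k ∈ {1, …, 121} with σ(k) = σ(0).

61

We have gcd(92, 122) = 2 > 1. Taking x_1 = 0 and x_2 = 61: σ(0) = 26 and σ(61) = 92·61 + 26 = 5638 ≡ 26 (mod 122).
So σ(0) = σ(61) while 0 ≠ 61, therefore σ is not injective.
Since σ is not injective, we find the least positive k with σ(k) = σ(0): this means 92k ≡ 0 (mod 122), i.e. 122 ∣ 92k. Since gcd(92, 122) = 2, dividing through by 2 this holds exactly when 61 ∣ 46k, and as gcd(46, 61) = 1, exactly when 61 ∣ k.
The smallest positive such k is 61.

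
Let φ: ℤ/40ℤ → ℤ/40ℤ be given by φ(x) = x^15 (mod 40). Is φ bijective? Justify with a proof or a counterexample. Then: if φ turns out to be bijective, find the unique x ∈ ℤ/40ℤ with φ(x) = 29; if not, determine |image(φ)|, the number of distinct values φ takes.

25

φ(0) = 0^15 = 0.
φ(10): Repeated squaring mod 40: 10^1 ≡ 10, 10^2 ≡ 10² = 100 ≡ 20, 10^4 ≡ 20² = 400 ≡ 0, 10^8 ≡ 0² = 0. Since 15 = 8 + 4 + 2 + 1, 10^15 ≡ 0·0·20·10: 0·0 = 0, then 0·20 = 0, then 0·10 = 0. So 10^15 ≡ 0 (mod 40).
So φ(0) = φ(10) = 0 while 0 ≠ 10, therefore φ is not injective, hence not bijective.
Since φ is not bijective, we determine |image(φ)|. Computing x^15 mod 40 for each x (by repeated squaring, reducing mod 40 at every step), the values φ(0), φ(1), …, φ(39) are: 0, 1, 8, 27, 24, 5, 16, 23, 32, 9, 0, 11, 8, 37, 24, 15, 16, 33, 32, 19, 0, 21, 8, 7, 24, 25, 16, 3, 32, 29, 0, 31, 8, 17, 24, 35, 16, 13, 32, 39.
The distinct values are {0, 1, 3, 5, 7, 8, 9, 11, 13, 15, 16, 17, 19, 21, 23, 24, 25, 27, 29, 31, 32, 33, 35, 37, 39}; there are 25 of them.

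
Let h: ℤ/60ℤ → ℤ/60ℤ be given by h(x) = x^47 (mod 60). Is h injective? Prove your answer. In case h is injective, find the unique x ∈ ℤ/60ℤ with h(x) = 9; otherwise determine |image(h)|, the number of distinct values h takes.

h(0) = 0^47 = 0.
h(30): Repeated squaring mod 60: 30^1 ≡ 30, 30^2 ≡ 30² = 900 ≡ 0, 30^4 ≡ 0² = 0, 30^8 ≡ 0² = 0, 30^16 ≡ 0² = 0, 30^32 ≡ 0² = 0. Since 47 = 32 + 8 + 4 + 2 + 1, 30^47 ≡ 0·0·0·0·30: 0·0 = 0, then 0·0 = 0, then 0·0 = 0, then 0·30 = 0. So 30^47 ≡ 0 (mod 60).
So h(0) = h(30) = 0 while 0 ≠ 30, so h is not injective.
Since h is not injective, we determine |image(h)|. Computing x^47 mod 60 for each x (by repeated squaring, reducing mod 60 at every step), the values h(0), h(1), …, h(59) are: 0, 1, 8, 27, 4, 5, 36, 43, 32, 9, 40, 11, 48, 37, 44, 15, 16, 53, 12, 19, 20, 21, 28, 47, 24, 25, 56, 3, 52, 29, 0, 31, 8, 57, 4, 35, 36, 13, 32, 39, 40, 41, 48, 7, 44, 45, 16, 23, 12, 49, 20, 51, 28, 17, 24, 55, 56, 33, 52, 59.
The distinct values are {0, 1, 3, 4, 5, 7, 8, 9, 11, 12, 13, 15, 16, 17, 19, 20, 21, 23, 24, 25, 27, 28, 29, 31, 32, 33, 35, 36, 37, 39, 40, 41, 43, 44, 45, 47, 48, 49, 51, 52, 53, 55, 56, 57, 59}; there are 45 of them.

45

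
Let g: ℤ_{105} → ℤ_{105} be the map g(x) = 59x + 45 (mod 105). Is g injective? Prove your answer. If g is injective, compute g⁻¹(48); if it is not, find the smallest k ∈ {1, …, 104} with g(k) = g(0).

57

Recall: g is injective when g(s) = g(t) forces s = t.
Suppose g(s) = g(t) in ℤ_{105}. Then 59s + 45 ≡ 59t + 45 (mod 105), thus 59(s − t) ≡ 0 (mod 105).
Since gcd(59, 105) = 1, 59 is invertible modulo 105, hence s − t ≡ 0 (mod 105), i.e. s = t.
Thus g is injective.
We now compute 59⁻¹ mod 105 explicitly. Euclid's algorithm: 105 = 1·59 + 46, 59 = 1·46 + 13, 46 = 3·13 + 7, 13 = 1·7 + 6, 7 = 1·6 + 1; back-substituting gives 1 = 89·59 − 50·105, so 59⁻¹ ≡ 89 (mod 105).
Since g is injective, we find g⁻¹(48): we need 59x ≡ 48 − 45 ≡ 3 (mod 105). Using 59⁻¹ = 89: x ≡ 89·3 = 267 = 2·105 + 57, so x = 57.
Check: g(57) = 59·57 + 45 = 3408 = 32·105 + 48 ≡ 48 (mod 105).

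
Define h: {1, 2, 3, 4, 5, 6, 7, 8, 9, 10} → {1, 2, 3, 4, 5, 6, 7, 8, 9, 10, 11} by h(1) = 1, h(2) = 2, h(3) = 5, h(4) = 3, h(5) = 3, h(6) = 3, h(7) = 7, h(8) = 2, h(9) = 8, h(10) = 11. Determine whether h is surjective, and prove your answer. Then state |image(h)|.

No element maps to 4, so h is not surjective.
The image of h is {1, 2, 3, 5, 7, 8, 11}, which has 7 elements.

7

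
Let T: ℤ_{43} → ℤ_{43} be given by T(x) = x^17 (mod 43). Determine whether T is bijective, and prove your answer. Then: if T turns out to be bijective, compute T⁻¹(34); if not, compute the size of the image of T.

33

Since 43 is prime, the nonzero elements of ℤ_{43} form a cyclic group of order 42.
As gcd(17, 42) = 1, raising to the 17th power is a bijection on this group: if a^17 ≡ b^17 then (ab^{−1})^17 = 1, and the only element of order dividing gcd(17, 42) = 1 is 1, so a = b.
With T(0) = 0 this makes T injective on all of ℤ_{43}, hence bijective (finite equal-size domain and codomain). In particular T is bijective.
Since T is bijective, we find the preimage of 34. The inverse of x ↦ x^17 on (ℤ_{43})^× is x ↦ x^5, because 17·5 = 85 = 2·42 + 1 ≡ 1 (mod 42) and x^{42} = 1 for x ≠ 0 (Fermat). So T⁻¹(34) = 34^5 mod 43.
Repeated squaring mod 43: 34^1 ≡ 34, 34^2 ≡ 34² = 1156 ≡ 38, 34^4 ≡ 38² = 1444 ≡ 25. Since 5 = 4 + 1, 34^5 ≡ 25·34: 25·34 = 850 ≡ 33. So 34^5 ≡ 33 (mod 43).
Hence T⁻¹(34) = 33.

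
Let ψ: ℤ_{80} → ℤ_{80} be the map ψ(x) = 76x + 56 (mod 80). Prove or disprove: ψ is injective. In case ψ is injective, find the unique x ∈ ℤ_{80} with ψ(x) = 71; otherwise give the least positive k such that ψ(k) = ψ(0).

20

Recall that ψ is injective if ψ(x_1) = ψ(x_2) implies x_1 = x_2.
We have gcd(76, 80) = 4 > 1. Taking x_1 = 0 and x_2 = 20: ψ(0) = 56 and ψ(20) = 76·20 + 56 = 1576 ≡ 56 (mod 80).
So ψ(0) = ψ(20) while 0 ≠ 20, hence ψ is not injective.
Since ψ is not injective, we find the least positive k with ψ(k) = ψ(0): this means 76k ≡ 0 (mod 80), i.e. 80 ∣ 76k. Since gcd(76, 80) = 4, dividing through by 4 this holds exactly when 20 ∣ 19k, and as gcd(19, 20) = 1, exactly when 20 ∣ k.
The smallest positive such k is 20.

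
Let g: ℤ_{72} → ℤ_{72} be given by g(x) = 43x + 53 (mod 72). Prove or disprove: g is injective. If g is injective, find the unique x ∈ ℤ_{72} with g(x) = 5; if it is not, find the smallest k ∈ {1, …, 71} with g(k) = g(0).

If g(a) = g(b), then 43a ≡ 43b (mod 72). Because gcd(43, 72) = 1, we may cancel 43 to get a ≡ b (mod 72).
So g is injective.
We now compute 43⁻¹ mod 72 explicitly. Euclid's algorithm: 72 = 1·43 + 29, 43 = 1·29 + 14, 29 = 2·14 + 1; back-substituting gives 1 = 67·43 − 40·72, so 43⁻¹ ≡ 67 (mod 72).
Since g is injective, we find g⁻¹(5): we need 43x ≡ 5 − 53 ≡ 24 (mod 72). Using 43⁻¹ = 67: x ≡ 67·24 = 1608 = 22·72 + 24, so x = 24.
Check: g(24) = 43·24 + 53 = 1085 = 15·72 + 5 ≡ 5 (mod 72).

24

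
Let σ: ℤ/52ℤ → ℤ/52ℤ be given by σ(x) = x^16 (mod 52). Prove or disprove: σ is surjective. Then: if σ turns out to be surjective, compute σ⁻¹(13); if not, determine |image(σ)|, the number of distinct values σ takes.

8

σ(1) = 1^16 = 1.
σ(5): Repeated squaring mod 52: 5^1 ≡ 5, 5^2 ≡ 5² = 25, 5^4 ≡ 25² = 625 ≡ 1, 5^8 ≡ 1² = 1, 5^16 ≡ 1² = 1. So 5^16 ≡ 1 (mod 52).
So σ(1) = σ(5) = 1 while 1 ≠ 5, so σ is not injective.
A non-injective map from the 52-element set ℤ/52ℤ to itself takes at most 51 distinct values, so it cannot be surjective. Hence σ is not surjective.
Since σ is not surjective, we determine |image(σ)|. Computing x^16 mod 52 for each x (by repeated squaring, reducing mod 52 at every step), the values σ(0), σ(1), …, σ(51) are: 0, 1, 16, 29, 48, 1, 48, 9, 40, 9, 16, 29, 40, 13, 40, 29, 16, 9, 40, 9, 48, 1, 48, 29, 16, 1, 0, 1, 16, 29, 48, 1, 48, 9, 40, 9, 16, 29, 40, 13, 40, 29, 16, 9, 40, 9, 48, 1, 48, 29, 16, 1.
The distinct values are {0, 1, 9, 13, 16, 29, 40, 48}; there are 8 of them.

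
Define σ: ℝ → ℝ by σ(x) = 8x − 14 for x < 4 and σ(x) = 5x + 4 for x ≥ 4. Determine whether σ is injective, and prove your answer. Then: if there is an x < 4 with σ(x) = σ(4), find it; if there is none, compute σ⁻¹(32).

Both pieces are strictly increasing (slopes 8 and 5), so each is injective on its own interval.
The left piece maps (−∞, 4) onto (−∞, 18); the right piece maps [4, ∞) onto [24, ∞).
These images are disjoint, so no value is attained by both pieces. Therefore σ is injective.
Because the two images are disjoint, no x < 4 has σ(x) = σ(4), so we compute σ⁻¹(32): 32 lies in [24, ∞), so solve 5x + 4 = 32: x = (32 − 4)/5 = 28/5.

28/5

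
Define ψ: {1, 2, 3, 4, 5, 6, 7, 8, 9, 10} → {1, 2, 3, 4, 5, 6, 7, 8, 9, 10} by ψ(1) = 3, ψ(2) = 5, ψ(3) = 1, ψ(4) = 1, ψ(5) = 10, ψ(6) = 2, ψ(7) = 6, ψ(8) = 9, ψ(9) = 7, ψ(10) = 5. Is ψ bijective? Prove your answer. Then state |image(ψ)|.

8

ψ(3) = 1 = ψ(4) with 3 ≠ 4, so ψ is not injective, hence not bijective.
The image of ψ is {1, 2, 3, 5, 6, 7, 9, 10}, which has 8 elements.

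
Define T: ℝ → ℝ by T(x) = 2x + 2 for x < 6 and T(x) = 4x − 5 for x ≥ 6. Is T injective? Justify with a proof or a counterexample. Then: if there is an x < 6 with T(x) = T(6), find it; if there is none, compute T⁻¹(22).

27/4

Both pieces are strictly increasing (slopes 2 and 4), so each is injective on its own interval.
The left piece maps (−∞, 6) onto (−∞, 14); the right piece maps [6, ∞) onto [19, ∞).
These images are disjoint, so no value is attained by both pieces. Thus T is injective.
Because the two images are disjoint, no x < 6 has T(x) = T(6), so we compute T⁻¹(22): 22 lies in [19, ∞), so solve 4x − 5 = 22: x = (22 + 5)/4 = 27/4.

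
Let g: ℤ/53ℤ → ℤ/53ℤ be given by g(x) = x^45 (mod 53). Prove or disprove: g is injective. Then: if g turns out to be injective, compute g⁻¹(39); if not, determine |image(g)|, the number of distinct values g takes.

35

Since 53 is prime, the nonzero elements of ℤ/53ℤ form a cyclic group of order 52.
As gcd(45, 52) = 1, raising to the 45th power is a bijection on this group: if u^45 ≡ v^45 then (uv^{−1})^45 = 1, and the only element of order dividing gcd(45, 52) = 1 is 1, so u = v.
With g(0) = 0 this makes g injective on all of ℤ/53ℤ, hence bijective (finite equal-size domain and codomain). In particular g is injective.
Since g is injective, we find the preimage of 39. The inverse of x ↦ x^45 on (ℤ/53ℤ)^× is x ↦ x^37, because 45·37 = 1665 = 32·52 + 1 ≡ 1 (mod 52) and x^{52} = 1 for x ≠ 0 (Fermat). So g⁻¹(39) = 39^37 mod 53.
Repeated squaring mod 53: 39^1 ≡ 39, 39^2 ≡ 39² = 1521 ≡ 37, 39^4 ≡ 37² = 1369 ≡ 44, 39^8 ≡ 44² = 1936 ≡ 28, 39^16 ≡ 28² = 784 ≡ 42, 39^32 ≡ 42² = 1764 ≡ 15. Since 37 = 32 + 4 + 1, 39^37 ≡ 15·44·39: 15·44 = 660 ≡ 24, then 24·39 = 936 ≡ 35. So 39^37 ≡ 35 (mod 53).
Hence g⁻¹(39) = 35.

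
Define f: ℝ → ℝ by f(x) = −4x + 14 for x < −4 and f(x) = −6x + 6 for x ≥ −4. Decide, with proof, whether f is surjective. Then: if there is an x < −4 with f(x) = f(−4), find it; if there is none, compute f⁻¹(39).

Both pieces are strictly decreasing (slopes −4 and −6), so each is injective on its own interval.
The left piece maps (−∞, −4) onto (30, ∞); the right piece maps [−4, ∞) onto (−∞, 30].
These images together cover ℝ, so f is surjective.
Because the two images are disjoint, no x < −4 has f(x) = f(−4), so we compute f⁻¹(39): 39 lies in (30, ∞), so solve −4x + 14 = 39: x = (39 − 14)/(−4) = −25/4.

-25/4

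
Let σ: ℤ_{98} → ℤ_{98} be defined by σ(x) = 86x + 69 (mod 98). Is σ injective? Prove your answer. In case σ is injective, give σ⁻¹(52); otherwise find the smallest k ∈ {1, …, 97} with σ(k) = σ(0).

We have gcd(86, 98) = 2 > 1. Taking a = 0 and b = 49: σ(0) = 69 and σ(49) = 86·49 + 69 = 4283 ≡ 69 (mod 98).
So σ(0) = σ(49) while 0 ≠ 49, thus σ is not injective.
Since σ is not injective, we find the least positive k with σ(k) = σ(0): this means 86k ≡ 0 (mod 98), i.e. 98 ∣ 86k. Since gcd(86, 98) = 2, dividing through by 2 this holds exactly when 49 ∣ 43k, and as gcd(43, 49) = 1, exactly when 49 ∣ k.
The smallest positive such k is 49.

49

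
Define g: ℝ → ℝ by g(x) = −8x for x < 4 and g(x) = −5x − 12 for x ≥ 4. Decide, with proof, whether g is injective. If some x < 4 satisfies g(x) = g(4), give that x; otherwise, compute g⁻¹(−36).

24/5

Both pieces are strictly decreasing (slopes −8 and −5), so each is injective on its own interval.
The left piece maps (−∞, 4) onto (−32, ∞); the right piece maps [4, ∞) onto (−∞, −32].
These images are disjoint, so no value is attained by both pieces. Therefore g is injective.
Because the two images are disjoint, no x < 4 has g(x) = g(4), so we compute g⁻¹(−36): −36 lies in (−∞, −32], so solve −5x − 12 = −36: x = (−36 + 12)/(−5) = 24/5.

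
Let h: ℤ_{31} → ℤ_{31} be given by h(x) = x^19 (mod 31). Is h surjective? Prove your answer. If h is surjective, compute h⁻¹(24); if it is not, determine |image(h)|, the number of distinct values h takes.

Since 31 is prime, the nonzero elements of ℤ_{31} form a cyclic group of order 30.
As gcd(19, 30) = 1, raising to the 19th power is a bijection on this group: if x_1^19 ≡ x_2^19 then (x_1x_2^{−1})^19 = 1, and the only element of order dividing gcd(19, 30) = 1 is 1, so x_1 = x_2.
With h(0) = 0 this makes h injective on all of ℤ_{31}, hence bijective (finite equal-size domain and codomain). In particular h is surjective.
Since h is surjective, we find the preimage of 24. The inverse of x ↦ x^19 on (ℤ_{31})^× is x ↦ x^19, because 19·19 = 361 = 12·30 + 1 ≡ 1 (mod 30) and x^{30} = 1 for x ≠ 0 (Fermat). So h⁻¹(24) = 24^19 mod 31.
Repeated squaring mod 31: 24^1 ≡ 24, 24^2 ≡ 24² = 576 ≡ 18, 24^4 ≡ 18² = 324 ≡ 14, 24^8 ≡ 14² = 196 ≡ 10, 24^16 ≡ 10² = 100 ≡ 7. Since 19 = 16 + 2 + 1, 24^19 ≡ 7·18·24: 7·18 = 126 ≡ 2, then 2·24 = 48 ≡ 17. So 24^19 ≡ 17 (mod 31).
Hence h⁻¹(24) = 17.

17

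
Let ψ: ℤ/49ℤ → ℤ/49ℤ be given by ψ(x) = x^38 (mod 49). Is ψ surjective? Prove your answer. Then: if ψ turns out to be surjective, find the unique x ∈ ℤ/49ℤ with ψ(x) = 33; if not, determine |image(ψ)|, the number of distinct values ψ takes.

ψ(0) = 0^38 = 0.
ψ(7): Repeated squaring mod 49: 7^1 ≡ 7, 7^2 ≡ 7² = 49 ≡ 0, 7^4 ≡ 0² = 0, 7^8 ≡ 0² = 0, 7^16 ≡ 0² = 0, 7^32 ≡ 0² = 0. Since 38 = 32 + 4 + 2, 7^38 ≡ 0·0·0: 0·0 = 0, then 0·0 = 0. So 7^38 ≡ 0 (mod 49).
So ψ(0) = ψ(7) = 0 while 0 ≠ 7, so ψ is not injective.
A non-injective map from the 49-element set ℤ/49ℤ to itself takes at most 48 distinct values, so it cannot be surjective. So ψ is not surjective.
Since ψ is not surjective, we determine |image(ψ)|. Computing x^38 mod 49 for each x (by repeated squaring, reducing mod 49 at every step), the values ψ(0), ψ(1), …, ψ(48) are: 0, 1, 46, 23, 9, 4, 29, 0, 22, 39, 37, 44, 11, 8, 0, 43, 32, 2, 30, 18, 36, 0, 15, 25, 16, 16, 25, 15, 0, 36, 18, 30, 2, 32, 43, 0, 8, 11, 44, 37, 39, 22, 0, 29, 4, 9, 23, 46, 1.
The distinct values are {0, 1, 2, 4, 8, 9, 11, 15, 16, 18, 22, 23, 25, 29, 30, 32, 36, 37, 39, 43, 44, 46}; there are 22 of them.

22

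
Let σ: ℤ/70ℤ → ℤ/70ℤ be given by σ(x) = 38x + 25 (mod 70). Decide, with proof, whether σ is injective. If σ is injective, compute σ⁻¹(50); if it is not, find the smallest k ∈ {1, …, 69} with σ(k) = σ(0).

Recall that σ is injective if σ(u) = σ(v) implies u = v.
We have gcd(38, 70) = 2 > 1. Taking u = 0 and v = 35: σ(0) = 25 and σ(35) = 38·35 + 25 = 1355 ≡ 25 (mod 70).
So σ(0) = σ(35) while 0 ≠ 35, thus σ is not injective.
Since σ is not injective, we find the least positive k with σ(k) = σ(0): this means 38k ≡ 0 (mod 70), i.e. 70 ∣ 38k. Since gcd(38, 70) = 2, dividing through by 2 this holds exactly when 35 ∣ 19k, and as gcd(19, 35) = 1, exactly when 35 ∣ k.
The smallest positive such k is 35.

35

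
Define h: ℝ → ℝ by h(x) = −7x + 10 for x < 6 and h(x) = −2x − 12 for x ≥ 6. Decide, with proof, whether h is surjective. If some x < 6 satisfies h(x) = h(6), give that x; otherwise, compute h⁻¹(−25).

34/7

Both pieces are strictly decreasing (slopes −7 and −2), so each is injective on its own interval.
The left piece maps (−∞, 6) onto (−32, ∞); the right piece maps [6, ∞) onto (−∞, −24].
The union (−32, ∞) ∪ (−∞, −24] covers ℝ, so h is surjective.
For the follow-up: the images overlap, so an x < 6 with h(x) = h(6) exists. h(6) = −24; solving −7x + 10 = −24 for x < 6 gives x = (−24 − 10)/(−7) = 34/7.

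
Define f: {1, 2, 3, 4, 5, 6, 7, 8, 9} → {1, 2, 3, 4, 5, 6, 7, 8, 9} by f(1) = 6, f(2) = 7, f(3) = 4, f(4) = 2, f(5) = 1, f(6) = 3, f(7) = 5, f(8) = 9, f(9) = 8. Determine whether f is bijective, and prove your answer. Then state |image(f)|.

9

The values 6, 7, 4, 2, 1, 3, 5, 9, 8 are a permutation of {1, 2, 3, 4, 5, 6, 7, 8, 9}: each element appears exactly once.
So f is injective and surjective, hence bijective.
The image of f is {1, 2, 3, 4, 5, 6, 7, 8, 9}, which has 9 elements.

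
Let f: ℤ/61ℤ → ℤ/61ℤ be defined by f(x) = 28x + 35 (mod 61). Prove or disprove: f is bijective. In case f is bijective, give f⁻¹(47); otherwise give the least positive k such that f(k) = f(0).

By definition, f is injective when f(x_1) = f(x_2) forces x_1 = x_2.
If f(x_1) = f(x_2), then 28x_1 ≡ 28x_2 (mod 61). Because gcd(28, 61) = 1, we may cancel 28 to get x_1 ≡ x_2 (mod 61).
We now compute 28⁻¹ mod 61 explicitly. Euclid's algorithm: 61 = 2·28 + 5, 28 = 5·5 + 3, 5 = 1·3 + 2, 3 = 1·2 + 1; back-substituting gives 1 = 24·28 − 11·61, so 28⁻¹ ≡ 24 (mod 61).
Then y ↦ 24(y − 35) is a two-sided inverse to f, so every y ∈ ℤ/61ℤ has a preimage.
Therefore f is bijective.
Since f is bijective, we find f⁻¹(47): we need 28x ≡ 47 − 35 ≡ 12 (mod 61). Using 28⁻¹ = 24: x ≡ 24·12 = 288 = 4·61 + 44, so x = 44.
Check: f(44) = 28·44 + 35 = 1267 = 20·61 + 47 ≡ 47 (mod 61).

44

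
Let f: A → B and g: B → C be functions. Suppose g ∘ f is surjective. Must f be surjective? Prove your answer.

No. Take A = {1, 2}, B = {1, 2, 3}, C = {1}, f(a) = 1 for every a ∈ A, and g(b) = 1 for every b ∈ B.
Then g ∘ f is surjective onto {1}, but 3 ∈ B has no preimage under f, so f is not surjective.

not surjective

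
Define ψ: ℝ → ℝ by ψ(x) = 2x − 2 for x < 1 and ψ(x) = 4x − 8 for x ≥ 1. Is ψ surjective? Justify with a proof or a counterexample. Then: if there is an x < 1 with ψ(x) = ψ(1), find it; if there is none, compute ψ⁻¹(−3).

-1

Both pieces are strictly increasing (slopes 2 and 4), so each is injective on its own interval.
The left piece maps (−∞, 1) onto (−∞, 0); the right piece maps [1, ∞) onto [−4, ∞).
The union (−∞, 0) ∪ [−4, ∞) covers ℝ, so ψ is surjective.
For the follow-up: the images overlap, so an x < 1 with ψ(x) = ψ(1) exists. ψ(1) = −4; solving 2x − 2 = −4 for x < 1 gives x = (−4 + 2)/2 = −1.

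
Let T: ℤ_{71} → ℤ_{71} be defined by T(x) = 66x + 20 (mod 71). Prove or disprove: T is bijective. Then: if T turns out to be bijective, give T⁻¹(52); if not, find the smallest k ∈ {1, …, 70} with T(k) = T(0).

22

By definition, T is injective if T(a) = T(b) implies a = b.
Suppose T(a) = T(b) in ℤ_{71}. Then 66a + 20 ≡ 66b + 20 (mod 71), therefore 66(a − b) ≡ 0 (mod 71).
Since gcd(66, 71) = 1, 66 is invertible modulo 71, thus a − b ≡ 0 (mod 71), i.e. a = b.
We now compute 66⁻¹ mod 71 explicitly. Euclid's algorithm: 71 = 1·66 + 5, 66 = 13·5 + 1; back-substituting gives 1 = 14·66 − 13·71, so 66⁻¹ ≡ 14 (mod 71).
Then y ↦ 14(y − 20) is a two-sided inverse to T, so every y ∈ ℤ_{71} has a preimage.
Hence T is bijective.
Since T is bijective, we find T⁻¹(52): we need 66x ≡ 52 − 20 ≡ 32 (mod 71). Using 66⁻¹ = 14: x ≡ 14·32 = 448 = 6·71 + 22, so x = 22.
Check: T(22) = 66·22 + 20 = 1472 = 20·71 + 52 ≡ 52 (mod 71).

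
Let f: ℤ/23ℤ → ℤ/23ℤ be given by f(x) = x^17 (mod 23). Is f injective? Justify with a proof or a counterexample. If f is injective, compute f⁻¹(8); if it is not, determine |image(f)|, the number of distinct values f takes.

18

Since 23 is prime, the nonzero elements of ℤ/23ℤ form a cyclic group of order 22.
As gcd(17, 22) = 1, raising to the 17th power is a bijection on this group: if a^17 ≡ b^17 then (ab^{−1})^17 = 1, and the only element of order dividing gcd(17, 22) = 1 is 1, so a = b.
With f(0) = 0 this makes f injective on all of ℤ/23ℤ, hence bijective (finite equal-size domain and codomain). In particular f is injective.
Since f is injective, we find the preimage of 8. The inverse of x ↦ x^17 on (ℤ/23ℤ)^× is x ↦ x^13, because 17·13 = 221 = 10·22 + 1 ≡ 1 (mod 22) and x^{22} = 1 for x ≠ 0 (Fermat). So f⁻¹(8) = 8^13 mod 23.
Repeated squaring mod 23: 8^1 ≡ 8, 8^2 ≡ 8² = 64 ≡ 18, 8^4 ≡ 18² = 324 ≡ 2, 8^8 ≡ 2² = 4. Since 13 = 8 + 4 + 1, 8^13 ≡ 4·2·8: 4·2 = 8, then 8·8 = 64 ≡ 18. So 8^13 ≡ 18 (mod 23).
Hence f⁻¹(8) = 18.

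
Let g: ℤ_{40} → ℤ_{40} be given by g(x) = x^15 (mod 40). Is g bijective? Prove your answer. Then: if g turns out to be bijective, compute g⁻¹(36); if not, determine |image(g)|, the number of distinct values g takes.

g(0) = 0^15 = 0.
g(10): Repeated squaring mod 40: 10^1 ≡ 10, 10^2 ≡ 10² = 100 ≡ 20, 10^4 ≡ 20² = 400 ≡ 0, 10^8 ≡ 0² = 0. Since 15 = 8 + 4 + 2 + 1, 10^15 ≡ 0·0·20·10: 0·0 = 0, then 0·20 = 0, then 0·10 = 0. So 10^15 ≡ 0 (mod 40).
So g(0) = g(10) = 0 while 0 ≠ 10, hence g is not injective, hence not bijective.
Since g is not bijective, we determine |image(g)|. Computing x^15 mod 40 for each x (by repeated squaring, reducing mod 40 at every step), the values g(0), g(1), …, g(39) are: 0, 1, 8, 27, 24, 5, 16, 23, 32, 9, 0, 11, 8, 37, 24, 15, 16, 33, 32, 19, 0, 21, 8, 7, 24, 25, 16, 3, 32, 29, 0, 31, 8, 17, 24, 35, 16, 13, 32, 39.
The distinct values are {0, 1, 3, 5, 7, 8, 9, 11, 13, 15, 16, 17, 19, 21, 23, 24, 25, 27, 29, 31, 32, 33, 35, 37, 39}; there are 25 of them.

25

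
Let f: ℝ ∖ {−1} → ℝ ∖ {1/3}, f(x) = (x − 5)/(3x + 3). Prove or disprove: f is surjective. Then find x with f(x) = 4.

For any y ≠ 1/3, solving y(3x + 3) = x − 5 for x gives a well-defined x ≠ −1. So f is surjective.
Solving f(x) = 4: cross-multiplying gives x − 5 = 4(3x + 3), which rearranges to −11x = 17, so x = −17/11.

-17/11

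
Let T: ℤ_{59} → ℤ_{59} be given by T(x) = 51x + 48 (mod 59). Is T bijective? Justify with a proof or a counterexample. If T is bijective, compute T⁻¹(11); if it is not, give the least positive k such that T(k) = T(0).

Suppose T(x_1) = T(x_2) in ℤ_{59}. Then 51x_1 + 48 ≡ 51x_2 + 48 (mod 59), hence 51(x_1 − x_2) ≡ 0 (mod 59).
Since gcd(51, 59) = 1, 51 is invertible modulo 59, so x_1 − x_2 ≡ 0 (mod 59), i.e. x_1 = x_2.
We now compute 51⁻¹ mod 59 explicitly. Euclid's algorithm: 59 = 1·51 + 8, 51 = 6·8 + 3, 8 = 2·3 + 2, 3 = 1·2 + 1; back-substituting gives 1 = 22·51 − 19·59, so 51⁻¹ ≡ 22 (mod 59).
Then y ↦ 22(y − 48) is a two-sided inverse to T, so every y ∈ ℤ_{59} has a preimage.
Therefore T is bijective.
Since T is bijective, we compute T⁻¹(11): solve 51x + 48 ≡ 11 (mod 59), i.e. 51x ≡ 22 (mod 59).
Multiplying by 51⁻¹ = 22 gives x ≡ 22·22 = 484 = 8·59 + 12 ≡ 12 (mod 59).
Check: T(12) = 51·12 + 48 = 660 = 11·59 + 11 ≡ 11 (mod 59).

12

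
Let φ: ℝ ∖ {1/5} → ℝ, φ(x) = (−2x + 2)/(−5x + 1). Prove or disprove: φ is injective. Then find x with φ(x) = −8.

Suppose φ(x_1) = φ(x_2). Cross-multiplying: (−2x_1 + 2)(−5x_2 + 1) = (−2x_2 + 2)(−5x_1 + 1).
Expanding both sides and cancelling the symmetric terms leaves 8·(x_1 − x_2) = 0. Since 8 ≠ 0, x_1 = x_2. Therefore φ is injective.
Solving φ(x) = −8: cross-multiplying gives −2x + 2 = −8(−5x + 1), which rearranges to −42x = −10, so x = 5/21.

5/21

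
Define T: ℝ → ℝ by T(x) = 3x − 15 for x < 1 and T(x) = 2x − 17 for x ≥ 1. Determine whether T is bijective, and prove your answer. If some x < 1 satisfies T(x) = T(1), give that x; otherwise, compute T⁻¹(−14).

0

Both pieces are strictly increasing (slopes 3 and 2), so each is injective on its own interval.
The left piece maps (−∞, 1) onto (−∞, −12); the right piece maps [1, ∞) onto [−15, ∞).
These images overlap. In particular T(1) = −15 (right piece), and solving 3x − 15 = −15 on the left piece gives x = 0 < 1.
So T(0) = T(1) with 0 ≠ 1, and T is not injective, hence not bijective. This x = 0 is the requested value below 1.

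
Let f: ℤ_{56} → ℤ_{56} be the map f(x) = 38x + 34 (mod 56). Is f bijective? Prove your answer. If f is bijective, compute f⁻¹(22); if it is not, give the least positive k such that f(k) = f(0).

28

We have gcd(38, 56) = 2 > 1. Taking s = 0 and t = 28: f(0) = 34 and f(28) = 38·28 + 34 = 1098 ≡ 34 (mod 56).
So f(0) = f(28) while 0 ≠ 28, therefore f is not injective, hence not bijective.
Since f is not bijective, we find the least positive k with f(k) = f(0): this means 38k ≡ 0 (mod 56), i.e. 56 ∣ 38k. Since gcd(38, 56) = 2, dividing through by 2 this holds exactly when 28 ∣ 19k, and as gcd(19, 28) = 1, exactly when 28 ∣ k.
The smallest positive such k is 28.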